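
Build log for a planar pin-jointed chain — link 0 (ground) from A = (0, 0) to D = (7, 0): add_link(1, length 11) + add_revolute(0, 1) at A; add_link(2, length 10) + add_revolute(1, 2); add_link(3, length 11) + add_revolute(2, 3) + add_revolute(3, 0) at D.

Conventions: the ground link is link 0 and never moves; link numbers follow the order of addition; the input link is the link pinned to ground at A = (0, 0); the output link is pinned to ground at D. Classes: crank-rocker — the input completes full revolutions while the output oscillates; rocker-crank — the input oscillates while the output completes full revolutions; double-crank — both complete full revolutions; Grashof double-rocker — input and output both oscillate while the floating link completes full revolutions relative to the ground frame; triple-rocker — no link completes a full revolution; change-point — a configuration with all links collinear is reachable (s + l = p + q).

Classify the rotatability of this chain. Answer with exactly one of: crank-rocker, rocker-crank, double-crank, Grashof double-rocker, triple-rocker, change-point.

lengths: ground=7, input=11, coupler=10, output=11
sorted: s=7 (shortest), l=11 (longest), p+q=21
s + l = 18 vs p + q = 21
s + l < p + q (Grashof) with shortest = ground link → double-crank

double-crank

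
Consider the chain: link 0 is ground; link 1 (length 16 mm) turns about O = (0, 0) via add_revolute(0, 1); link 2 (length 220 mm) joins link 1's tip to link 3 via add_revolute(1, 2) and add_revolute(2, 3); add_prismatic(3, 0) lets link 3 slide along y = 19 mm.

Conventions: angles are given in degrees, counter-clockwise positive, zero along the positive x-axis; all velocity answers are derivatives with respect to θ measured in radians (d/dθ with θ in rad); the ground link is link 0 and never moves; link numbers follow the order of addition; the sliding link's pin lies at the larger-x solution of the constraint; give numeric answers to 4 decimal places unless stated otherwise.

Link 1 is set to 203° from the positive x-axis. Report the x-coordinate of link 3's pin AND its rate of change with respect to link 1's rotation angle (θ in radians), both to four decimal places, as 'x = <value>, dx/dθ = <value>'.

geometry: r = 16 mm, L = 220 mm, e = 19 mm
crank pin P = (r cos θ, r sin θ) = (-14.728078, -6.251698)
h = r sin θ − e = -6.251698 − 19 = -25.251698
x = r cos θ + √(L² − h²) = -14.728078 + 218.545995 = 203.817917
dx/dθ = −r sin θ − h·r cos θ/√(L² − h²) (θ in radians; h = -25.251698) = 4.549956

x = 203.8179, dx/dθ = 4.5500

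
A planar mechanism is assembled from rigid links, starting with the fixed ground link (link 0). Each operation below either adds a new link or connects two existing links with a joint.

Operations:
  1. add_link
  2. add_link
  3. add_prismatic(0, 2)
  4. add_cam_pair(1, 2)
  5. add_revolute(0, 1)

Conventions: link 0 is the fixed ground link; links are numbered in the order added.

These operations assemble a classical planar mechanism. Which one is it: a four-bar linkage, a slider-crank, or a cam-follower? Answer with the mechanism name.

links: 3 (incl. ground); joints: 1 revolute, 1 prismatic, 1 higher (cam) pair, forming one closed loop
3 links, revolute + prismatic + higher pair in one loop → cam-follower

cam-follower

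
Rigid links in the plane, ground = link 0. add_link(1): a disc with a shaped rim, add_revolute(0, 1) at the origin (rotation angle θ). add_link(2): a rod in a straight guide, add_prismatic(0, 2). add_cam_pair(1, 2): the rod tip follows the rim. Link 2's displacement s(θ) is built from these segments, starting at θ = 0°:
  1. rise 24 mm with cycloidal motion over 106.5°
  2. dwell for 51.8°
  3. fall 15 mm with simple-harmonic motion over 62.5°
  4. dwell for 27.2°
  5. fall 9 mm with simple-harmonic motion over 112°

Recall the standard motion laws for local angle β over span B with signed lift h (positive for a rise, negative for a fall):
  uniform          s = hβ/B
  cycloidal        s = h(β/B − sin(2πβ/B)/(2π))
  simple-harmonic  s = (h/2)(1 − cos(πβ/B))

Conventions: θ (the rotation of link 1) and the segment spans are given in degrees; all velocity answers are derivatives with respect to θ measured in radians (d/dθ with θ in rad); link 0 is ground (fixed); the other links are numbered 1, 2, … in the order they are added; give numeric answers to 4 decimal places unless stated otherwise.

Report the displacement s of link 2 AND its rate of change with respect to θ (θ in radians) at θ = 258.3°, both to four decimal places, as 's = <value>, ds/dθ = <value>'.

segment 1 (0° to 106.5°, cycloidal, h = 24) is passed completely: s = 0.0000 + (24) = 24.0000
segment 2 (106.5° to 158.3°, dwell): s unchanged at 24.0000
segment 3 (158.3° to 220.8°, simple-harmonic, h = -15) is passed completely: s = 24.0000 + (-15) = 9.0000
segment 4 (220.8° to 248°, dwell): s unchanged at 9.0000
θ = 258.3° falls in segment 5 (248° to 360°, simple-harmonic, h = -9): β = 258.3 − 248 = 10.3°, B = 112°; Δs = -9/2·(1 − cos(π·0.0920)) = -0.1865; s = 9.0000 − 0.1865 = 8.8135
velocity in seg [248°–360°] (simple-harmonic), θ in radians: β = 10.3° = 0.1798 rad, B = 112° = 1.9548 rad; ds/dθ = (πh/(2B)) sin(πβ/B) = (π·(-9)/(2·1.9548)) sin(π·0.0920) = -2.060522 mm/rad

s = 8.8135, ds/dθ = -2.0605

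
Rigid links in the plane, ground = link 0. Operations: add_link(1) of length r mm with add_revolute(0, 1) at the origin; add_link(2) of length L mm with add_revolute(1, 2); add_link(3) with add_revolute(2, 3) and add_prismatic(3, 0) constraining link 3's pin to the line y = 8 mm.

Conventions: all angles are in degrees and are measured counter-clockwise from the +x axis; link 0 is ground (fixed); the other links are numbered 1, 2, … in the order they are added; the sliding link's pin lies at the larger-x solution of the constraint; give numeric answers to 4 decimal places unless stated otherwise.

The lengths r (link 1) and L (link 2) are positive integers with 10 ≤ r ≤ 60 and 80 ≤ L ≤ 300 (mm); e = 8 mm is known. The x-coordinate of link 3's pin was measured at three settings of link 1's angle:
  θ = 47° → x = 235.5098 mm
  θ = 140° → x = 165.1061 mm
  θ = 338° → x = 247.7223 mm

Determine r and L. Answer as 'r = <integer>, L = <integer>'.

constraint per measurement: (x − r cos θ)² + (r sin θ − e)² = L²
subtracting the θ₁ and θ₂ equations cancels the r² and L² terms:
r = (x₁² − x₂²) / (2[(x₁cos θ₁ + e sin θ₁) − (x₂cos θ₂ + e sin θ₂)]) = 49.0000 → r = 49
L² = (x₁ − r cos θ₁)² + (r sin θ₁ − e)² = 41615.9895 → L = 204.0000 → L = 204
check at θ₃=338°: x = 247.7223 (printed 247.7223) ✓

r = 49, L = 204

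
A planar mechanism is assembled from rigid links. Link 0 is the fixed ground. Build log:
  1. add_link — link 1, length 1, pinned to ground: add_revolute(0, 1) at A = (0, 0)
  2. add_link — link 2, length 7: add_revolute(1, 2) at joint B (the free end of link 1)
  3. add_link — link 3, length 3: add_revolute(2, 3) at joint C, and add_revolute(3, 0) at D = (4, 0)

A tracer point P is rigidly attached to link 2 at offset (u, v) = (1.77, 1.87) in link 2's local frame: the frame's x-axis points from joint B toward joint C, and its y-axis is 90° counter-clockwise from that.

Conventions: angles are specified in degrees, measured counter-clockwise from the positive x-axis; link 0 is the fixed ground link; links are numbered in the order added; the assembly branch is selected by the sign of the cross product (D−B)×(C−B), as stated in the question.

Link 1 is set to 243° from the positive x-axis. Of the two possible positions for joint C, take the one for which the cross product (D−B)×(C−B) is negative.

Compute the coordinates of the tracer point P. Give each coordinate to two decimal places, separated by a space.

A=(0,0), D=(4.00,0)
B = A + 1.00·(cos243°, sin243°) = (-0.4540, -0.8910)
|BD| = 4.5422
circle(B,7.00) ∩ circle(D,3.00): a=6.6742, h=2.1106
  candidates: C₊=(5.6766,2.4878) cross=9.587; C₋=(6.5046,-1.6514) cross=-9.587
  branch - wants cross < 0 → take C=(6.5046,-1.6514) (cross=-9.587)
ex = (C−B)/|BC| = (0.9941,-0.1086); ey = (0.1086,0.9941)
P = B + 1.77·ex + 1.87·ey = (1.5087,0.7757)

1.51 0.78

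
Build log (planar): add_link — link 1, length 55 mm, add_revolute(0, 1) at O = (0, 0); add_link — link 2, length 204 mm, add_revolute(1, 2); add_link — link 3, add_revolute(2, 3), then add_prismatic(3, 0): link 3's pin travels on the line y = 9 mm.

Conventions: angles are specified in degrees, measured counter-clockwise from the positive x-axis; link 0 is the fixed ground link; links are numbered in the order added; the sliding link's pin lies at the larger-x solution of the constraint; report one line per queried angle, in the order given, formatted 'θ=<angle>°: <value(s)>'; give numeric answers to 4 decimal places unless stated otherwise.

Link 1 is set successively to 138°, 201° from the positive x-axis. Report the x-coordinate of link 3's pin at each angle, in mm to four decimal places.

geometry: r = 55 mm, L = 204 mm, e = 9 mm
θ=138°: crank pin P = (r cos θ, r sin θ) = (-40.872965, 36.802183)
θ=138°: h = r sin θ − e = 36.802183 − 9 = 27.802183
θ=138°: x = r cos θ + √(L² − h²) = -40.872965 + 202.096607 = 161.223642
θ=201°: crank pin P = (r cos θ, r sin θ) = (-51.346923, -19.710237)
θ=201°: h = r sin θ − e = -19.710237 − 9 = -28.710237
θ=201°: x = r cos θ + √(L² − h²) = -51.346923 + 201.969607 = 150.622684

θ=138°: 161.2236
θ=201°: 150.6227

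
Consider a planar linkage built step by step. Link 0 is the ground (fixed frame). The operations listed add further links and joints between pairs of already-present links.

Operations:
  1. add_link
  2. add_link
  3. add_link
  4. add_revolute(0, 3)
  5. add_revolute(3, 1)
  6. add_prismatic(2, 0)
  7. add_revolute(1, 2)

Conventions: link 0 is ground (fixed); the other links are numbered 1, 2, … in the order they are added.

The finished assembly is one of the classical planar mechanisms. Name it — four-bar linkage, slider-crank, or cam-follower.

links: 4 (incl. ground); joints: 3 revolute, 1 prismatic, 0 higher (cam) pair, forming one closed loop
4 links, 3 revolutes + 1 prismatic in one loop → slider-crank

slider-crank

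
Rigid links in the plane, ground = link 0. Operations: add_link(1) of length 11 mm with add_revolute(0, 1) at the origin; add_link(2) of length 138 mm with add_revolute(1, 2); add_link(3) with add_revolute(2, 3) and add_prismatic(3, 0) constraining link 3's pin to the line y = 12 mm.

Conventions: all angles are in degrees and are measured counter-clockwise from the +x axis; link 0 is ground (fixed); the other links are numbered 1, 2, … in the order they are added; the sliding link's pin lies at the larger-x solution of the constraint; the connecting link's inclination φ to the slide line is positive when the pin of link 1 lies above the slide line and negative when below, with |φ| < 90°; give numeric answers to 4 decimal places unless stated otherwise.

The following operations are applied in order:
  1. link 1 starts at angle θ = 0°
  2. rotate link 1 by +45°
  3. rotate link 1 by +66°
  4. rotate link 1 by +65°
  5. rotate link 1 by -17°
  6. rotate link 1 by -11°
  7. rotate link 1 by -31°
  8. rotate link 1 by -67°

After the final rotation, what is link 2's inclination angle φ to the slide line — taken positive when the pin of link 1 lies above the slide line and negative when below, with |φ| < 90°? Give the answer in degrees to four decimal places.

geometry: r = 11 mm, L = 138 mm, e = 12 mm; θ starts at 0°
rotate link 1 by +45°: θ ← 0° +45° = 45°
rotate link 1 by +66°: θ ← 45° +66° = 111°
rotate link 1 by +65°: θ ← 111° +65° = 176°
rotate link 1 by -17°: θ ← 176° -17° = 159°
rotate link 1 by -11°: θ ← 159° -11° = 148°
rotate link 1 by -31°: θ ← 148° -31° = 117°
rotate link 1 by -67°: θ ← 117° -67° = 50°
h = r sin θ − e = 8.426489 − 12 = -3.573511
sin φ = h / L = -3.573511 / 138 = -0.02589501
φ = arcsin(-0.02589501) = -1.483841°

-1.4838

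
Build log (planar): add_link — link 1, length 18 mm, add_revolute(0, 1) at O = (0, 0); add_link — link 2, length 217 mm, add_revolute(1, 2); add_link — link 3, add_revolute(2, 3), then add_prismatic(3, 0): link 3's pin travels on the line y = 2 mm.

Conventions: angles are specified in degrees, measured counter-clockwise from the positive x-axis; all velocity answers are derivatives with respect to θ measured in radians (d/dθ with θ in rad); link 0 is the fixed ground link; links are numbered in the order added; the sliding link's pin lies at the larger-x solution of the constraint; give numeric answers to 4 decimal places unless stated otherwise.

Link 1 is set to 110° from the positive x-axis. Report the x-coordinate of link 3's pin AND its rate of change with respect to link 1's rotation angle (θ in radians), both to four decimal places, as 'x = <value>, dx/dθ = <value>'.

geometry: r = 18 mm, L = 217 mm, e = 2 mm
crank pin P = (r cos θ, r sin θ) = (-6.156363, 16.914467)
h = r sin θ − e = 16.914467 − 2 = 14.914467
x = r cos θ + √(L² − h²) = -6.156363 + 216.486856 = 210.330493
dx/dθ = −r sin θ − h·r cos θ/√(L² − h²) (θ in radians; h = 14.914467) = -16.490336

x = 210.3305, dx/dθ = -16.4903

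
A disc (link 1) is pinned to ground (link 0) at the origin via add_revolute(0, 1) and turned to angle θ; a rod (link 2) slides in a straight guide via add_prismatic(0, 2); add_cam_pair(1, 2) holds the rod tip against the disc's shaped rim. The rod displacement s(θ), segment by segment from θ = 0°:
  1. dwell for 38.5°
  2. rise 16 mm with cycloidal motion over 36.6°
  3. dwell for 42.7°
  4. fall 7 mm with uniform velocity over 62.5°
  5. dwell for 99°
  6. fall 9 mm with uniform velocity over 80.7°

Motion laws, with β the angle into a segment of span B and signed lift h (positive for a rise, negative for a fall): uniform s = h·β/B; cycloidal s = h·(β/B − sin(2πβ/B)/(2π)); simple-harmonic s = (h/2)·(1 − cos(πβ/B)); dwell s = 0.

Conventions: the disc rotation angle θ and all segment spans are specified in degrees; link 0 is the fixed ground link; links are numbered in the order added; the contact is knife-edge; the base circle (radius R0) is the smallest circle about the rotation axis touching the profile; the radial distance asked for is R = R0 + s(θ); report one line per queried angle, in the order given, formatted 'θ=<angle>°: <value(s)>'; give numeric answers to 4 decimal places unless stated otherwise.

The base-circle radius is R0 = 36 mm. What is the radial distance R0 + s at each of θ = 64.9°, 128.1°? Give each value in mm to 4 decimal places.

segment 1 (0° to 38.5°, dwell): s unchanged at 0.0000
θ = 64.9° falls in segment 2 (38.5° to 75.1°, cycloidal, h = 16): β = 64.9 − 38.5 = 26.4°, B = 36.6°; Δs = 16·(0.7213 − sin(2π·0.7213)/(2π)) = 14.0462; s = 0.0000 + 14.0462 = 14.0462
segment 2 (38.5° to 75.1°, cycloidal, h = 16) is passed completely: s = 0.0000 + (16) = 16.0000
segment 3 (75.1° to 117.8°, dwell): s unchanged at 16.0000
θ = 128.1° falls in segment 4 (117.8° to 180.3°, uniform, h = -7): β = 128.1 − 117.8 = 10.3°, B = 62.5°; Δs = -7·10.3/62.5 = -1.1536; s = 16.0000 − 1.1536 = 14.8464
θ=64.9°: R = R0 + s = 36 + 14.0462 = 50.0462
θ=128.1°: R = R0 + s = 36 + 14.8464 = 50.8464

θ=64.9°: 50.0462
θ=128.1°: 50.8464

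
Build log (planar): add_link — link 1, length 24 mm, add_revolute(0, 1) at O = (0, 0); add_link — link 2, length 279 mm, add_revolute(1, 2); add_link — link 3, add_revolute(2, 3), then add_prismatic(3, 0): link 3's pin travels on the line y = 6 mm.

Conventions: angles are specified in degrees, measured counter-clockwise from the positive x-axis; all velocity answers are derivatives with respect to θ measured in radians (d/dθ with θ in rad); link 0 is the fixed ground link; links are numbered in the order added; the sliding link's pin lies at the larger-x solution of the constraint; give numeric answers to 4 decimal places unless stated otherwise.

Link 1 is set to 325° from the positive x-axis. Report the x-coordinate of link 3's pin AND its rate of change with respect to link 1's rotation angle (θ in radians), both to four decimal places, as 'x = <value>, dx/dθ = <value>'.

geometry: r = 24 mm, L = 279 mm, e = 6 mm
crank pin P = (r cos θ, r sin θ) = (19.659649, -13.765834)
h = r sin θ − e = -13.765834 − 6 = -19.765834
x = r cos θ + √(L² − h²) = 19.659649 + 278.298961 = 297.958610
dx/dθ = −r sin θ − h·r cos θ/√(L² − h²) (θ in radians; h = -19.765834) = 15.162136

x = 297.9586, dx/dθ = 15.1621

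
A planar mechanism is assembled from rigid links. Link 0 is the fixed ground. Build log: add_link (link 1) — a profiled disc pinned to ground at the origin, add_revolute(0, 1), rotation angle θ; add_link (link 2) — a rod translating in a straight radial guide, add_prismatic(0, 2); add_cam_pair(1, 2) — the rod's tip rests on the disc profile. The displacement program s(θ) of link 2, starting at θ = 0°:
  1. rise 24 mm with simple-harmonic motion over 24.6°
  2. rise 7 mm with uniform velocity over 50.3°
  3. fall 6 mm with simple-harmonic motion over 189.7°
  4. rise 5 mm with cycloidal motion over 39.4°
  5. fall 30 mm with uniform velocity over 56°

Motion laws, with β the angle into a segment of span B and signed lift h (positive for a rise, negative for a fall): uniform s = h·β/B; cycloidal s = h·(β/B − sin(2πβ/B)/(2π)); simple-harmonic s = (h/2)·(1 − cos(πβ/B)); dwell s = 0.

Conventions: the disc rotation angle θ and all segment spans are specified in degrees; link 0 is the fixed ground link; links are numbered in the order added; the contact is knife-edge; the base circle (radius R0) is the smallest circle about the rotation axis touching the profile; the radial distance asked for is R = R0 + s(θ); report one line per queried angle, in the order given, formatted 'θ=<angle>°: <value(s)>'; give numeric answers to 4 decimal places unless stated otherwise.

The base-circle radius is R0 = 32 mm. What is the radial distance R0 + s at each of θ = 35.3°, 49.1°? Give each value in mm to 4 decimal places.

seg 1 [0°–24.6°] simple-harmonic, h=24: full span → s += 24 → s = 24.0000
seg 2 [24.6°–74.9°] uniform, h=7: θ=35.3° here. β=10.7, B=50.3. 7·10.7/50.3 = 1.4891 → s = 25.4891
seg 2 [24.6°–74.9°] uniform, h=7: θ=49.1° here. β=24.5, B=50.3. 7·24.5/50.3 = 3.4095 → s = 27.4095
θ=35.3°: R = R0 + s = 32 + 25.4891 = 57.4891
θ=49.1°: R = R0 + s = 32 + 27.4095 = 59.4095

θ=35.3°: 57.4891
θ=49.1°: 59.4095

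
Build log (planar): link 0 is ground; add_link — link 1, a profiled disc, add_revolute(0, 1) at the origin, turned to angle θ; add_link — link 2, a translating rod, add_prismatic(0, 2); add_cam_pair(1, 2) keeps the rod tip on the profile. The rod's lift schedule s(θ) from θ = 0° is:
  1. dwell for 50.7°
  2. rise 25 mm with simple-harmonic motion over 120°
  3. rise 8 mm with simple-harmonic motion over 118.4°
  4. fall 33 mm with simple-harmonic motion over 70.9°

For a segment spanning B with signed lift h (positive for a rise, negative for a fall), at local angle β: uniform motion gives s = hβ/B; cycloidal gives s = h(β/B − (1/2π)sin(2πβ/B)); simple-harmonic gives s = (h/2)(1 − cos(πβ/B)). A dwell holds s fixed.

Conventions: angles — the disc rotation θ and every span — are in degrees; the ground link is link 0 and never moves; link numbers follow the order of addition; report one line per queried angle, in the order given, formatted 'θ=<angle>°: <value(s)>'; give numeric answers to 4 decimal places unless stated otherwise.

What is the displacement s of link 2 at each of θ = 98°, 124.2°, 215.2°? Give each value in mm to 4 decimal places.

seg 1 [0°–50.7°] dwell: s stays 0.0000
seg 2 [50.7°–170.7°] simple-harmonic, h=25: θ=98° here. β=47.3, B=120. 25/2·(1 − cos(π·0.3942)) = 8.4201 → s = 8.4201
seg 2 [50.7°–170.7°] simple-harmonic, h=25: θ=124.2° here. β=73.5, B=120. 25/2·(1 − cos(π·0.6125)) = 16.8265 → s = 16.8265
seg 2 [50.7°–170.7°] simple-harmonic, h=25: full span → s += 25 → s = 25.0000
seg 3 [170.7°–289.1°] simple-harmonic, h=8: θ=215.2° here. β=44.5, B=118.4. 8/2·(1 − cos(π·0.3758)) = 2.4791 → s = 27.4791

θ=98°: 8.4201
θ=124.2°: 16.8265
θ=215.2°: 27.4791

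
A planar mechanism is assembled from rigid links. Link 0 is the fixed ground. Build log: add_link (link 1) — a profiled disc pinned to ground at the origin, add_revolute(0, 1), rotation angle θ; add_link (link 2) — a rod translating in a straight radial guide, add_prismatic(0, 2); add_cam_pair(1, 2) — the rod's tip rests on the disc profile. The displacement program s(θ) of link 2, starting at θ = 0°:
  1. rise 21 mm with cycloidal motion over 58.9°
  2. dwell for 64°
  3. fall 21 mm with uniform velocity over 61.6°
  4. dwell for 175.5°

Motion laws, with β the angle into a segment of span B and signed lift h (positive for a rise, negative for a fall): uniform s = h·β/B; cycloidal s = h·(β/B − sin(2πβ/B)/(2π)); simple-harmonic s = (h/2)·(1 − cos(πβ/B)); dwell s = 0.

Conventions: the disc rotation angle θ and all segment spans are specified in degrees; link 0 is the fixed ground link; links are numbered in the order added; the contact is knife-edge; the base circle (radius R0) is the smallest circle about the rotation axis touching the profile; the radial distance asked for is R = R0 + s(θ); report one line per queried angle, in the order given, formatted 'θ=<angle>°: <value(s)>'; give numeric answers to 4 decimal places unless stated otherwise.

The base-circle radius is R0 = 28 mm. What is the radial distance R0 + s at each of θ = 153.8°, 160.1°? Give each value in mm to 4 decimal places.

seg 1 [0°–58.9°] cycloidal, h=21: full span → s += 21 → s = 21.0000
seg 2 [58.9°–122.9°] dwell: s stays 21.0000
seg 3 [122.9°–184.5°] uniform, h=-21: θ=153.8° here. β=30.9, B=61.6. -21·30.9/61.6 = -10.5341 → s = 10.4659
seg 3 [122.9°–184.5°] uniform, h=-21: θ=160.1° here. β=37.2, B=61.6. -21·37.2/61.6 = -12.6818 → s = 8.3182
θ=153.8°: R = R0 + s = 28 + 10.4659 = 38.4659
θ=160.1°: R = R0 + s = 28 + 8.3182 = 36.3182

θ=153.8°: 38.4659
θ=160.1°: 36.3182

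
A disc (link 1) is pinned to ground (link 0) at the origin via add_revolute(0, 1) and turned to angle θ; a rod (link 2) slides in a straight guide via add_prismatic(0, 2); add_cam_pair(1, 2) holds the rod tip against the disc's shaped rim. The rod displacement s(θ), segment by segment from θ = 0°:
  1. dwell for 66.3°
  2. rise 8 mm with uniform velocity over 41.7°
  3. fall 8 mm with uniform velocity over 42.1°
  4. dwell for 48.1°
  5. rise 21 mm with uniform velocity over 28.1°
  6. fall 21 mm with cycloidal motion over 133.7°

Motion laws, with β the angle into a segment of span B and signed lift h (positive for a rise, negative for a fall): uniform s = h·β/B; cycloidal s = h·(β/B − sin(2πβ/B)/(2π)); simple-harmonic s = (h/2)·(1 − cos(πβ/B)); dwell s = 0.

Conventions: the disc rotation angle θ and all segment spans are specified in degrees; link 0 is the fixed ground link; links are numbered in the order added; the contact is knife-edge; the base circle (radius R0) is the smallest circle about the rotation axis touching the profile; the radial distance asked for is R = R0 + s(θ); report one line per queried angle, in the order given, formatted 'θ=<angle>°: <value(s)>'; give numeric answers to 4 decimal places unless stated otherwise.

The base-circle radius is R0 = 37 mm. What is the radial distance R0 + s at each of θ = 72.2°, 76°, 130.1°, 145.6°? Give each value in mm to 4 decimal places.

segment 1 (0° to 66.3°, dwell): s unchanged at 0.0000
θ = 72.2° falls in segment 2 (66.3° to 108°, uniform, h = 8): β = 72.2 − 66.3 = 5.9°, B = 41.7°; Δs = 8·5.9/41.7 = 1.1319; s = 0.0000 + 1.1319 = 1.1319
θ = 76° falls in segment 2 (66.3° to 108°, uniform, h = 8): β = 76 − 66.3 = 9.7°, B = 41.7°; Δs = 8·9.7/41.7 = 1.8609; s = 0.0000 + 1.8609 = 1.8609
segment 2 (66.3° to 108°, uniform, h = 8) is passed completely: s = 0.0000 + (8) = 8.0000
θ = 130.1° falls in segment 3 (108° to 150.1°, uniform, h = -8): β = 130.1 − 108 = 22.1°, B = 42.1°; Δs = -8·22.1/42.1 = -4.1995; s = 8.0000 − 4.1995 = 3.8005
θ = 145.6° falls in segment 3 (108° to 150.1°, uniform, h = -8): β = 145.6 − 108 = 37.6°, B = 42.1°; Δs = -8·37.6/42.1 = -7.1449; s = 8.0000 − 7.1449 = 0.8551
θ=72.2°: R = R0 + s = 37 + 1.1319 = 38.1319
θ=76°: R = R0 + s = 37 + 1.8609 = 38.8609
θ=130.1°: R = R0 + s = 37 + 3.8005 = 40.8005
θ=145.6°: R = R0 + s = 37 + 0.8551 = 37.8551

θ=72.2°: 38.1319
θ=76°: 38.8609
θ=130.1°: 40.8005
θ=145.6°: 37.8551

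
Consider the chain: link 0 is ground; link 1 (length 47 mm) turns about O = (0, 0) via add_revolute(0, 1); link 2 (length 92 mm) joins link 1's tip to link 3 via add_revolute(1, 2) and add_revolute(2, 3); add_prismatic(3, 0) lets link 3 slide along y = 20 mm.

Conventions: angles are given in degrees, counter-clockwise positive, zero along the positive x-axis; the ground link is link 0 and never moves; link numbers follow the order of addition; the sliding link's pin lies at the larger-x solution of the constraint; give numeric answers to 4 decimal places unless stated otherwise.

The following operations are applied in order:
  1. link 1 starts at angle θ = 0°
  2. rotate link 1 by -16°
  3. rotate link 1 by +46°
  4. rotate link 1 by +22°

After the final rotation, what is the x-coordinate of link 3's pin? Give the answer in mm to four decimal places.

geometry: r = 47 mm, L = 92 mm, e = 20 mm; θ starts at 0°
rotate link 1 by -16°: θ ← 0° -16° = -16°
rotate link 1 by +46°: θ ← -16° +46° = 30°
rotate link 1 by +22°: θ ← 30° +22° = 52°
crank pin P = (r cos θ, r sin θ) = (28.936089, 37.036505)
h = r sin θ − e = 37.036505 − 20 = 17.036505
x = r cos θ + √(L² − h²) = 28.936089 + 90.408835 = 119.344925

119.3449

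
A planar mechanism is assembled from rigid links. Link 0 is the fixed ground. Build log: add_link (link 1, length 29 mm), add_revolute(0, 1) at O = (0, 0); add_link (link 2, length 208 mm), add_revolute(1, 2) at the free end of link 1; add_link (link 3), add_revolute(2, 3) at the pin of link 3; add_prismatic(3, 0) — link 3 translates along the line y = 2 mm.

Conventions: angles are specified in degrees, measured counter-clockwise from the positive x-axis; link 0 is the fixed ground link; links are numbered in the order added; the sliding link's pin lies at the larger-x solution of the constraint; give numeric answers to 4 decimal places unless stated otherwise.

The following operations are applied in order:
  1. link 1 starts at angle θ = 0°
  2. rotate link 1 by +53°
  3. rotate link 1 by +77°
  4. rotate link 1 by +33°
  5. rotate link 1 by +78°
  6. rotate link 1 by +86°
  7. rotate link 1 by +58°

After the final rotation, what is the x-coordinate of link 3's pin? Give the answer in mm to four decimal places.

geometry: r = 29 mm, L = 208 mm, e = 2 mm; θ starts at 0°
rotate link 1 by +53°: θ ← 0° +53° = 53°
rotate link 1 by +77°: θ ← 53° +77° = 130°
rotate link 1 by +33°: θ ← 130° +33° = 163°
rotate link 1 by +78°: θ ← 163° +78° = 241°
rotate link 1 by +86°: θ ← 241° +86° = 327°
rotate link 1 by +58°: θ ← 327° +58° = 385°
crank pin P = (r cos θ, r sin θ) = (26.282926, 12.255930)
h = r sin θ − e = 12.255930 − 2 = 10.255930
x = r cos θ + √(L² − h²) = 26.282926 + 207.747000 = 234.029926

234.0299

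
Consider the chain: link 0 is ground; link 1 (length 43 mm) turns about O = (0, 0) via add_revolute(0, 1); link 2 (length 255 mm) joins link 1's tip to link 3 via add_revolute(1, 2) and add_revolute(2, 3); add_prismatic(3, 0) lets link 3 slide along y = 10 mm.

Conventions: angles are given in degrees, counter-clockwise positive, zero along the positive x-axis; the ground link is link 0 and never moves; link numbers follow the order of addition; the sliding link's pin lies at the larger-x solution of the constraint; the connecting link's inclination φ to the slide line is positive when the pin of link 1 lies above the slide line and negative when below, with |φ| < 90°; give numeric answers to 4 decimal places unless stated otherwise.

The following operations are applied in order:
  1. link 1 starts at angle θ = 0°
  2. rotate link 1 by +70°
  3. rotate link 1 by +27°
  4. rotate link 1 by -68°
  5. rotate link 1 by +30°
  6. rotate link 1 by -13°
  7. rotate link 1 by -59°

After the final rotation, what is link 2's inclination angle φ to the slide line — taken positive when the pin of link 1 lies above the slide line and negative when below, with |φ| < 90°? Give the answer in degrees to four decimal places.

geometry: r = 43 mm, L = 255 mm, e = 10 mm; θ starts at 0°
rotate link 1 by +70°: θ ← 0° +70° = 70°
rotate link 1 by +27°: θ ← 70° +27° = 97°
rotate link 1 by -68°: θ ← 97° -68° = 29°
rotate link 1 by +30°: θ ← 29° +30° = 59°
rotate link 1 by -13°: θ ← 59° -13° = 46°
rotate link 1 by -59°: θ ← 46° -59° = -13°
h = r sin θ − e = -9.672895 − 10 = -19.672895
sin φ = h / L = -19.672895 / 255 = -0.07714861
φ = arcsin(-0.07714861) = -4.424686°

-4.4247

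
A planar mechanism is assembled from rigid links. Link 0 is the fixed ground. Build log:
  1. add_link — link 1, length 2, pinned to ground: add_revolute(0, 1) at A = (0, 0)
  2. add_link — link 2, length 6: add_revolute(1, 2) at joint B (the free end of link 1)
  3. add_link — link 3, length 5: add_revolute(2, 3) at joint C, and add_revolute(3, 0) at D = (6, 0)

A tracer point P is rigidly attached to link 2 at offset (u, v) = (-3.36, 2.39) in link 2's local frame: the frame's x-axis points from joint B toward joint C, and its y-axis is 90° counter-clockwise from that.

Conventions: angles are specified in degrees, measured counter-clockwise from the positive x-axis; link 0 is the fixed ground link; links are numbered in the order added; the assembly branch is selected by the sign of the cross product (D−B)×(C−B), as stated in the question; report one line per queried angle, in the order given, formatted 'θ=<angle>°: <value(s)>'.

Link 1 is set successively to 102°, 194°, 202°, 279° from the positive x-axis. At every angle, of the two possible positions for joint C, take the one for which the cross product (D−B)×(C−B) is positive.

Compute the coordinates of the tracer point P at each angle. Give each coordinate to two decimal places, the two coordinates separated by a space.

A=(0,0), D=(6.00,0)
θ=102°: B = A + 2.00·(cos102°, sin102°) = (-0.4158, 1.9563)
θ=102°: |BD| = 6.7074
θ=102°: circle(B,6.00) ∩ circle(D,5.00): a=4.1737, h=4.3105
θ=102°:   candidates: C₊=(4.8336,4.8621) cross=28.912; C₋=(2.3192,-3.3841) cross=-28.912
θ=102°:   branch + wants cross > 0 → take C=(4.8336,4.8621) (cross=28.912)
θ=102°: ex = (C−B)/|BC| = (0.8749,0.4843); ey = (-0.4843,0.8749)
θ=102°: P = B + -3.36·ex + 2.39·ey = (-4.5130,2.4201)
θ=194°: B = A + 2.00·(cos194°, sin194°) = (-1.9406, -0.4838)
θ=194°: |BD| = 7.9553
θ=194°: circle(B,6.00) ∩ circle(D,5.00): a=4.6690, h=3.7683
θ=194°:   candidates: C₊=(2.4906,3.5615) cross=29.978; C₋=(2.9490,-3.9612) cross=-29.978
θ=194°:   branch + wants cross > 0 → take C=(2.4906,3.5615) (cross=29.978)
θ=194°: ex = (C−B)/|BC| = (0.7385,0.6742); ey = (-0.6742,0.7385)
θ=194°: P = B + -3.36·ex + 2.39·ey = (-6.0334,-0.9841)
θ=202°: B = A + 2.00·(cos202°, sin202°) = (-1.8544, -0.7492)
θ=202°: |BD| = 7.8900
θ=202°: circle(B,6.00) ∩ circle(D,5.00): a=4.6421, h=3.8014
θ=202°:   candidates: C₊=(2.4058,3.4759) cross=29.993; C₋=(3.1277,-4.0927) cross=-29.993
θ=202°:   branch + wants cross > 0 → take C=(2.4058,3.4759) (cross=29.993)
θ=202°: ex = (C−B)/|BC| = (0.7100,0.7042); ey = (-0.7042,0.7100)
θ=202°: P = B + -3.36·ex + 2.39·ey = (-5.9230,-1.4183)
θ=279°: B = A + 2.00·(cos279°, sin279°) = (0.3129, -1.9754)
θ=279°: |BD| = 6.0204
θ=279°: circle(B,6.00) ∩ circle(D,5.00): a=3.9238, h=4.5392
θ=279°:   candidates: C₊=(2.5301,3.5999) cross=27.328; C₋=(5.5088,-4.9758) cross=-27.328
θ=279°:   branch + wants cross > 0 → take C=(2.5301,3.5999) (cross=27.328)
θ=279°: ex = (C−B)/|BC| = (0.3695,0.9292); ey = (-0.9292,0.3695)
θ=279°: P = B + -3.36·ex + 2.39·ey = (-3.1496,-4.2144)

θ=102°: -4.51 2.42
θ=194°: -6.03 -0.98
θ=202°: -5.92 -1.42
θ=279°: -3.15 -4.21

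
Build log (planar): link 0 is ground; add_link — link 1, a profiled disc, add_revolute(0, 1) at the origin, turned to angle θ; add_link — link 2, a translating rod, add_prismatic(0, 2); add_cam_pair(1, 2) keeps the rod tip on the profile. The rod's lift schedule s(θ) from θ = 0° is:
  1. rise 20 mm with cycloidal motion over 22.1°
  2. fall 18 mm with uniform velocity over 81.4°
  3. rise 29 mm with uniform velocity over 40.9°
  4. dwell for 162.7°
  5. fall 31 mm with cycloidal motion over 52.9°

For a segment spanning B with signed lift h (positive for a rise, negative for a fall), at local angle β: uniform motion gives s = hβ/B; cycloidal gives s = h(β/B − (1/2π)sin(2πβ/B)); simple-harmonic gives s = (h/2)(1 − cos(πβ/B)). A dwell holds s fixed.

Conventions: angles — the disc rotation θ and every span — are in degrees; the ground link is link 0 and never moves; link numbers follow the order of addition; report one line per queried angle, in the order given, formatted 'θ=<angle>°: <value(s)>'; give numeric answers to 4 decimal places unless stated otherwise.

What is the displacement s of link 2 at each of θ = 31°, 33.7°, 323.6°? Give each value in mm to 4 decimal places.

seg 1 [0°–22.1°] cycloidal, h=20: full span → s += 20 → s = 20.0000
seg 2 [22.1°–103.5°] uniform, h=-18: θ=31° here. β=8.9, B=81.4. -18·8.9/81.4 = -1.9681 → s = 18.0319
seg 2 [22.1°–103.5°] uniform, h=-18: θ=33.7° here. β=11.6, B=81.4. -18·11.6/81.4 = -2.5651 → s = 17.4349
seg 2 [22.1°–103.5°] uniform, h=-18: full span → s += -18 → s = 2.0000
seg 3 [103.5°–144.4°] uniform, h=29: full span → s += 29 → s = 31.0000
seg 4 [144.4°–307.1°] dwell: s stays 31.0000
seg 5 [307.1°–360°] cycloidal, h=-31: θ=323.6° here. β=16.5, B=52.9. -31·(0.3119 − sin(2π·0.3119)/(2π)) = -5.1040 → s = 25.8960

θ=31°: 18.0319
θ=33.7°: 17.4349
θ=323.6°: 25.8960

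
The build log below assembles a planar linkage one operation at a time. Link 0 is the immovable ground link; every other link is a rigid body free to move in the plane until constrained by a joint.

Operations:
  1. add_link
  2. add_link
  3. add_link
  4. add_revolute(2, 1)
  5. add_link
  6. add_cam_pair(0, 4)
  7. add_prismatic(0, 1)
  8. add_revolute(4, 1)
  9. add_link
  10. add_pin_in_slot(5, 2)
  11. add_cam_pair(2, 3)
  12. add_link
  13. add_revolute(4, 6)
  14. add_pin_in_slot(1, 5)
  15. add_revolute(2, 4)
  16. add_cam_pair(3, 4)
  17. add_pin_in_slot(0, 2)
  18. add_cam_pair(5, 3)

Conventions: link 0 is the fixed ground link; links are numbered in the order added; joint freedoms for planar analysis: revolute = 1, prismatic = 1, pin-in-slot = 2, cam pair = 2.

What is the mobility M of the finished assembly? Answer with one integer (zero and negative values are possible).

link 0 = ground. State L|J1|J2 = 1|0|0
+link1  2|0|0
+link2  3|0|0
+link3  4|0|0
R(2,1) f=1→J1  4|1|0
+link4  5|1|0
C(0,4) f=2→J2  5|1|1
P(0,1) f=1→J1  5|2|1
R(4,1) f=1→J1  5|3|1
+link5  6|3|1
PS(5,2) f=2→J2  6|3|2
C(2,3) f=2→J2  6|3|3
+link6  7|3|3
R(4,6) f=1→J1  7|4|3
PS(1,5) f=2→J2  7|4|4
R(2,4) f=1→J1  7|5|4
C(3,4) f=2→J2  7|5|5
PS(0,2) f=2→J2  7|5|6
C(5,3) f=2→J2  7|5|7
M = 3(7−1)−2·5−7 = 18−10−7 = 1

M = 1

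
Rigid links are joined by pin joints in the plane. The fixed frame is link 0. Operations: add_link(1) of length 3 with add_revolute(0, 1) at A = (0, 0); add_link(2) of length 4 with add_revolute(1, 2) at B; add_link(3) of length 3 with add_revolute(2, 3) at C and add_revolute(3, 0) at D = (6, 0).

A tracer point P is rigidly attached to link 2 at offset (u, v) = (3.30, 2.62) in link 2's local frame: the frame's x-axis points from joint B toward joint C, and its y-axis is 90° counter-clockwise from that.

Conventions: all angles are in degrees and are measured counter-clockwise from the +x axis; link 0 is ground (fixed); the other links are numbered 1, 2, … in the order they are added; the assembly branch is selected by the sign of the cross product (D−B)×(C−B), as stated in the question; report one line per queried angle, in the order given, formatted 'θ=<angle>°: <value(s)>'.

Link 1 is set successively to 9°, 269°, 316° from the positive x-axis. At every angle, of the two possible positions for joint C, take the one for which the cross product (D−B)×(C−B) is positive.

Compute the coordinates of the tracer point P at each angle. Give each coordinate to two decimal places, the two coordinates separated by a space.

A=(0,0), D=(6.00,0)
θ=9°: B = A + 3.00·(cos9°, sin9°) = (2.9631, 0.4693)
θ=9°: |BD| = 3.0730
θ=9°: circle(B,4.00) ∩ circle(D,3.00): a=2.6754, h=2.9735
θ=9°:   candidates: C₊=(6.0612,2.9994) cross=9.138; C₋=(5.1530,-2.8780) cross=-9.138
θ=9°:   branch + wants cross > 0 → take C=(6.0612,2.9994) (cross=9.138)
θ=9°: ex = (C−B)/|BC| = (0.7745,0.6325); ey = (-0.6325,0.7745)
θ=9°: P = B + 3.30·ex + 2.62·ey = (3.8619,4.5859)
θ=269°: B = A + 3.00·(cos269°, sin269°) = (-0.0524, -2.9995)
θ=269°: |BD| = 6.7549
θ=269°: circle(B,4.00) ∩ circle(D,3.00): a=3.8956, h=0.9080
θ=269°:   candidates: C₊=(3.0349,-0.4561) cross=6.133; C₋=(3.8413,-2.0832) cross=-6.133
θ=269°:   branch + wants cross > 0 → take C=(3.0349,-0.4561) (cross=6.133)
θ=269°: ex = (C−B)/|BC| = (0.7718,0.6359); ey = (-0.6359,0.7718)
θ=269°: P = B + 3.30·ex + 2.62·ey = (0.8287,1.1209)
θ=316°: B = A + 3.00·(cos316°, sin316°) = (2.1580, -2.0840)
θ=316°: |BD| = 4.3708
θ=316°: circle(B,4.00) ∩ circle(D,3.00): a=2.9862, h=2.6614
θ=316°:   candidates: C₊=(3.5140,1.6792) cross=11.632; C₋=(6.0518,-2.9996) cross=-11.632
θ=316°:   branch + wants cross > 0 → take C=(3.5140,1.6792) (cross=11.632)
θ=316°: ex = (C−B)/|BC| = (0.3390,0.9408); ey = (-0.9408,0.3390)
θ=316°: P = B + 3.30·ex + 2.62·ey = (0.8118,1.9088)

θ=9°: 3.86 4.59
θ=269°: 0.83 1.12
θ=316°: 0.81 1.91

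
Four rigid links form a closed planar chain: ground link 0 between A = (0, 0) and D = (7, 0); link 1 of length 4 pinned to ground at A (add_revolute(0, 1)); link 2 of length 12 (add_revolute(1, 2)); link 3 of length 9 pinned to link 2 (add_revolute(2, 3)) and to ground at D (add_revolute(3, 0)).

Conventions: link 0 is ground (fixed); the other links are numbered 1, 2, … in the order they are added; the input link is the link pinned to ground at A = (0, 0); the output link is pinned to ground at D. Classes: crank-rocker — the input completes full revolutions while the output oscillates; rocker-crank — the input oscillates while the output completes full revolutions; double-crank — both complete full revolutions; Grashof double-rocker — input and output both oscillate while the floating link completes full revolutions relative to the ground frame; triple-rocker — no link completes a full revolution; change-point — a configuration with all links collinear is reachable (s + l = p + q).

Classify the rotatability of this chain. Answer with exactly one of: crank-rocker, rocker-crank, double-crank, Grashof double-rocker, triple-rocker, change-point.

lengths: ground=7, input=4, coupler=12, output=9
sorted: s=4 (shortest), l=12 (longest), p+q=16
s + l = 16 vs p + q = 16
s + l = p + q → change-point (collinear configuration reachable)

change-point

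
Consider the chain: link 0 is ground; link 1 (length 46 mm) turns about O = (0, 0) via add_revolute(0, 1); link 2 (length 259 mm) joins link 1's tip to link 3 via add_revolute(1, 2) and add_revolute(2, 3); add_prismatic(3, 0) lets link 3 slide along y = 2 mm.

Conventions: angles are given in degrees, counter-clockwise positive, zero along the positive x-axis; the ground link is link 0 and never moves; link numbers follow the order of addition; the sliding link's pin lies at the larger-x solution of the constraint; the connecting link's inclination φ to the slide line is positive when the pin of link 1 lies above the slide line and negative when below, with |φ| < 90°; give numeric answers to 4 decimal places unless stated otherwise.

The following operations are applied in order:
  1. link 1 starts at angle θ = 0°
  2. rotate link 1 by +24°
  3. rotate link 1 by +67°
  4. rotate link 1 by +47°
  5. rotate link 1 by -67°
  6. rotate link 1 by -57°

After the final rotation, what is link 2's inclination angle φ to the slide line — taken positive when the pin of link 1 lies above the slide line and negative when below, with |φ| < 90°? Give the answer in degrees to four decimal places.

geometry: r = 46 mm, L = 259 mm, e = 2 mm; θ starts at 0°
rotate link 1 by +24°: θ ← 0° +24° = 24°
rotate link 1 by +67°: θ ← 24° +67° = 91°
rotate link 1 by +47°: θ ← 91° +47° = 138°
rotate link 1 by -67°: θ ← 138° -67° = 71°
rotate link 1 by -57°: θ ← 71° -57° = 14°
h = r sin θ − e = 11.128407 − 2 = 9.128407
sin φ = h / L = 9.128407 / 259 = 0.03524482
φ = arcsin(0.03524482) = 2.019797°

2.0198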